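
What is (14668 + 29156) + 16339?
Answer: 60163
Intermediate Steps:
(14668 + 29156) + 16339 = 43824 + 16339 = 60163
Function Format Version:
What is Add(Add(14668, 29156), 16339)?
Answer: 60163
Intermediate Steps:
Add(Add(14668, 29156), 16339) = Add(43824, 16339) = 60163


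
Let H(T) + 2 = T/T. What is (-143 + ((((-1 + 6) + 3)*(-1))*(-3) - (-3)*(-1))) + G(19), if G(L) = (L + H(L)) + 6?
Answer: -98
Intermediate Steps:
H(T) = -1 (H(T) = -2 + T/T = -2 + 1 = -1)
G(L) = 5 + L (G(L) = (L - 1) + 6 = (-1 + L) + 6 = 5 + L)
(-143 + ((((-1 + 6) + 3)*(-1))*(-3) - (-3)*(-1))) + G(19) = (-143 + ((((-1 + 6) + 3)*(-1))*(-3) - (-3)*(-1))) + (5 + 19) = (-143 + (((5 + 3)*(-1))*(-3) - 1*3)) + 24 = (-143 + ((8*(-1))*(-3) - 3)) + 24 = (-143 + (-8*(-3) - 3)) + 24 = (-143 + (24 - 3)) + 24 = (-143 + 21) + 24 = -122 + 24 = -98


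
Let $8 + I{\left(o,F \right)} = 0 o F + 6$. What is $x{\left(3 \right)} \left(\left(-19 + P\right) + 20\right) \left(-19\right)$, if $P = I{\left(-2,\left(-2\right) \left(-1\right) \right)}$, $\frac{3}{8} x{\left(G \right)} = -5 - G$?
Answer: $- \frac{1216}{3} \approx -405.33$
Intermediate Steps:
$x{\left(G \right)} = - \frac{40}{3} - \frac{8 G}{3}$ ($x{\left(G \right)} = \frac{8 \left(-5 - G\right)}{3} = - \frac{40}{3} - \frac{8 G}{3}$)
$I{\left(o,F \right)} = -2$ ($I{\left(o,F \right)} = -8 + \left(0 o F + 6\right) = -8 + \left(0 F + 6\right) = -8 + \left(0 + 6\right) = -8 + 6 = -2$)
$P = -2$
$x{\left(3 \right)} \left(\left(-19 + P\right) + 20\right) \left(-19\right) = \left(- \frac{40}{3} - 8\right) \left(\left(-19 - 2\right) + 20\right) \left(-19\right) = \left(- \frac{40}{3} - 8\right) \left(-21 + 20\right) \left(-19\right) = \left(- \frac{64}{3}\right) \left(-1\right) \left(-19\right) = \frac{64}{3} \left(-19\right) = - \frac{1216}{3}$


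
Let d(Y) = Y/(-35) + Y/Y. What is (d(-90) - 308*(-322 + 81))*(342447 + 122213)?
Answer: 34492441980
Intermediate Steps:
d(Y) = 1 - Y/35 (d(Y) = Y*(-1/35) + 1 = -Y/35 + 1 = 1 - Y/35)
(d(-90) - 308*(-322 + 81))*(342447 + 122213) = ((1 - 1/35*(-90)) - 308*(-322 + 81))*(342447 + 122213) = ((1 + 18/7) - 308*(-241))*464660 = (25/7 + 74228)*464660 = (519621/7)*464660 = 34492441980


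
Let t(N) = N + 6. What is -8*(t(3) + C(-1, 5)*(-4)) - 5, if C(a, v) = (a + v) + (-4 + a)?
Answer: -109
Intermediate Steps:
t(N) = 6 + N
C(a, v) = -4 + v + 2*a
-8*(t(3) + C(-1, 5)*(-4)) - 5 = -8*((6 + 3) + (-4 + 5 + 2*(-1))*(-4)) - 5 = -8*(9 + (-4 + 5 - 2)*(-4)) - 5 = -8*(9 - 1*(-4)) - 5 = -8*(9 + 4) - 5 = -8*13 - 5 = -104 - 5 = -109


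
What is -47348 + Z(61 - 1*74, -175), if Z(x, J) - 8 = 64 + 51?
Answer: -47225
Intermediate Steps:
Z(x, J) = 123 (Z(x, J) = 8 + (64 + 51) = 8 + 115 = 123)
-47348 + Z(61 - 1*74, -175) = -47348 + 123 = -47225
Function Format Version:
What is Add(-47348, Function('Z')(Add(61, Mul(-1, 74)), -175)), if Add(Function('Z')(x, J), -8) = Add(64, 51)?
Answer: -47225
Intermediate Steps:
Function('Z')(x, J) = 123 (Function('Z')(x, J) = Add(8, Add(64, 51)) = Add(8, 115) = 123)
Add(-47348, Function('Z')(Add(61, Mul(-1, 74)), -175)) = Add(-47348, 123) = -47225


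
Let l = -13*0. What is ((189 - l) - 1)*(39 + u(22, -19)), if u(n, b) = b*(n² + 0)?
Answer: -1721516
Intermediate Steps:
l = 0
u(n, b) = b*n²
((189 - l) - 1)*(39 + u(22, -19)) = ((189 - 1*0) - 1)*(39 - 19*22²) = ((189 + 0) - 1)*(39 - 19*484) = (189 - 1)*(39 - 9196) = 188*(-9157) = -1721516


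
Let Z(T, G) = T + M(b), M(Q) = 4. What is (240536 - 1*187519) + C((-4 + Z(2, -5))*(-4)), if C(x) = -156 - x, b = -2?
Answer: 52869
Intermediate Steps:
Z(T, G) = 4 + T (Z(T, G) = T + 4 = 4 + T)
(240536 - 1*187519) + C((-4 + Z(2, -5))*(-4)) = (240536 - 1*187519) + (-156 - (-4 + (4 + 2))*(-4)) = (240536 - 187519) + (-156 - (-4 + 6)*(-4)) = 53017 + (-156 - 2*(-4)) = 53017 + (-156 - 1*(-8)) = 53017 + (-156 + 8) = 53017 - 148 = 52869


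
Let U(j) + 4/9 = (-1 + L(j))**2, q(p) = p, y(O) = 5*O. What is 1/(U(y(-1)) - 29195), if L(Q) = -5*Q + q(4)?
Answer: -9/255703 ≈ -3.5197e-5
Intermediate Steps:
L(Q) = 4 - 5*Q (L(Q) = -5*Q + 4 = 4 - 5*Q)
U(j) = -4/9 + (3 - 5*j)**2 (U(j) = -4/9 + (-1 + (4 - 5*j))**2 = -4/9 + (3 - 5*j)**2)
1/(U(y(-1)) - 29195) = 1/((-4/9 + (-3 + 5*(5*(-1)))**2) - 29195) = 1/((-4/9 + (-3 + 5*(-5))**2) - 29195) = 1/((-4/9 + (-3 - 25)**2) - 29195) = 1/((-4/9 + (-28)**2) - 29195) = 1/((-4/9 + 784) - 29195) = 1/(7052/9 - 29195) = 1/(-255703/9) = -9/255703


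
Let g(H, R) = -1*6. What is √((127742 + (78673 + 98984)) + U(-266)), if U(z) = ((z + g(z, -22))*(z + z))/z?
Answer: √304855 ≈ 552.14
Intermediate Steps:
g(H, R) = -6
U(z) = -12 + 2*z (U(z) = ((z - 6)*(z + z))/z = ((-6 + z)*(2*z))/z = (2*z*(-6 + z))/z = -12 + 2*z)
√((127742 + (78673 + 98984)) + U(-266)) = √((127742 + (78673 + 98984)) + (-12 + 2*(-266))) = √((127742 + 177657) + (-12 - 532)) = √(305399 - 544) = √304855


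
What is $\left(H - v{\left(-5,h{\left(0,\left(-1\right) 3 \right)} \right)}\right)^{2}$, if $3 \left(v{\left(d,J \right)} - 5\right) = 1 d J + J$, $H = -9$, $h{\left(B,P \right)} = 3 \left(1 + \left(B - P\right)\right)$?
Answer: $4$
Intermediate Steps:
$h{\left(B,P \right)} = 3 - 3 P + 3 B$ ($h{\left(B,P \right)} = 3 \left(1 + B - P\right) = 3 - 3 P + 3 B$)
$v{\left(d,J \right)} = 5 + \frac{J}{3} + \frac{J d}{3}$ ($v{\left(d,J \right)} = 5 + \frac{1 d J + J}{3} = 5 + \frac{d J + J}{3} = 5 + \frac{J d + J}{3} = 5 + \frac{J + J d}{3} = 5 + \left(\frac{J}{3} + \frac{J d}{3}\right) = 5 + \frac{J}{3} + \frac{J d}{3}$)
$\left(H - v{\left(-5,h{\left(0,\left(-1\right) 3 \right)} \right)}\right)^{2} = \left(-9 - \left(5 + \frac{3 - 3 \left(\left(-1\right) 3\right) + 3 \cdot 0}{3} + \frac{1}{3} \left(3 - 3 \left(\left(-1\right) 3\right) + 3 \cdot 0\right) \left(-5\right)\right)\right)^{2} = \left(-9 - \left(5 + \frac{3 - -9 + 0}{3} + \frac{1}{3} \left(3 - -9 + 0\right) \left(-5\right)\right)\right)^{2} = \left(-9 - \left(5 + \frac{3 + 9 + 0}{3} + \frac{1}{3} \left(3 + 9 + 0\right) \left(-5\right)\right)\right)^{2} = \left(-9 - \left(5 + \frac{1}{3} \cdot 12 + \frac{1}{3} \cdot 12 \left(-5\right)\right)\right)^{2} = \left(-9 - \left(5 + 4 - 20\right)\right)^{2} = \left(-9 - -11\right)^{2} = \left(-9 + 11\right)^{2} = 2^{2} = 4$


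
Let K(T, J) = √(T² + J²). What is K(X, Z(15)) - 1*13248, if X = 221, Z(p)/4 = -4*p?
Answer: -13248 + √106441 ≈ -12922.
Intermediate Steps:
Z(p) = -16*p (Z(p) = 4*(-4*p) = -16*p)
K(T, J) = √(J² + T²)
K(X, Z(15)) - 1*13248 = √((-16*15)² + 221²) - 1*13248 = √((-240)² + 48841) - 13248 = √(57600 + 48841) - 13248 = √106441 - 13248 = -13248 + √106441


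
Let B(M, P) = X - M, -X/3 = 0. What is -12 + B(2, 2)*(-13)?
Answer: 14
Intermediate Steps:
X = 0 (X = -3*0 = 0)
B(M, P) = -M (B(M, P) = 0 - M = -M)
-12 + B(2, 2)*(-13) = -12 - 1*2*(-13) = -12 - 2*(-13) = -12 + 26 = 14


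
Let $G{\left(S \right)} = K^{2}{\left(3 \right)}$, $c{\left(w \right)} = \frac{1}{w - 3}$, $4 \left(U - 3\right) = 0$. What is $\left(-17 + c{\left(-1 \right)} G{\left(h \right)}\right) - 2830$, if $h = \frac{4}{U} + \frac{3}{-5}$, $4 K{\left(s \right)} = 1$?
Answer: $- \frac{182209}{64} \approx -2847.0$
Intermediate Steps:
$K{\left(s \right)} = \frac{1}{4}$ ($K{\left(s \right)} = \frac{1}{4} \cdot 1 = \frac{1}{4}$)
$U = 3$ ($U = 3 + \frac{1}{4} \cdot 0 = 3 + 0 = 3$)
$c{\left(w \right)} = \frac{1}{-3 + w}$
$h = \frac{11}{15}$ ($h = \frac{4}{3} + \frac{3}{-5} = 4 \cdot \frac{1}{3} + 3 \left(- \frac{1}{5}\right) = \frac{4}{3} - \frac{3}{5} = \frac{11}{15} \approx 0.73333$)
$G{\left(S \right)} = \frac{1}{16}$ ($G{\left(S \right)} = \left(\frac{1}{4}\right)^{2} = \frac{1}{16}$)
$\left(-17 + c{\left(-1 \right)} G{\left(h \right)}\right) - 2830 = \left(-17 + \frac{1}{-3 - 1} \cdot \frac{1}{16}\right) - 2830 = \left(-17 + \frac{1}{-4} \cdot \frac{1}{16}\right) - 2830 = \left(-17 - \frac{1}{64}\right) - 2830 = - \frac{1089}{64} - 2830 = - \frac{182209}{64}$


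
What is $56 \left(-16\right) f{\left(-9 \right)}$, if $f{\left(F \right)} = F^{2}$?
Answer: $-72576$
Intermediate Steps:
$56 \left(-16\right) f{\left(-9 \right)} = 56 \left(-16\right) \left(-9\right)^{2} = \left(-896\right) 81 = -72576$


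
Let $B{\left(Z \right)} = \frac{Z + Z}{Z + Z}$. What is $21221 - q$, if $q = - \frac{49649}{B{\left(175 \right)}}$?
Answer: $70870$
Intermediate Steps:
$B{\left(Z \right)} = 1$ ($B{\left(Z \right)} = \frac{2 Z}{2 Z} = 2 Z \frac{1}{2 Z} = 1$)
$q = -49649$ ($q = - \frac{49649}{1} = \left(-49649\right) 1 = -49649$)
$21221 - q = 21221 - -49649 = 21221 + 49649 = 70870$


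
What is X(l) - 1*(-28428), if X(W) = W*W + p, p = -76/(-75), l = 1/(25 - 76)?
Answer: 1848596617/65025 ≈ 28429.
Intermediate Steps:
l = -1/51 (l = 1/(-51) = -1/51 ≈ -0.019608)
p = 76/75 (p = -76*(-1/75) = 76/75 ≈ 1.0133)
X(W) = 76/75 + W**2 (X(W) = W*W + 76/75 = W**2 + 76/75 = 76/75 + W**2)
X(l) - 1*(-28428) = (76/75 + (-1/51)**2) - 1*(-28428) = (76/75 + 1/2601) + 28428 = 65917/65025 + 28428 = 1848596617/65025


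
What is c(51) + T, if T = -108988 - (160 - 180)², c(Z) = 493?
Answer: -108895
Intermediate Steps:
T = -109388 (T = -108988 - 1*(-20)² = -108988 - 1*400 = -108988 - 400 = -109388)
c(51) + T = 493 - 109388 = -108895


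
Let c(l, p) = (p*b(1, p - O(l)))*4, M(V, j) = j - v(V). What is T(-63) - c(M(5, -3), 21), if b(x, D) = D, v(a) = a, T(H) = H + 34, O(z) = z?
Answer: -2465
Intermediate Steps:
T(H) = 34 + H
M(V, j) = j - V
c(l, p) = 4*p*(p - l) (c(l, p) = (p*(p - l))*4 = 4*p*(p - l))
T(-63) - c(M(5, -3), 21) = (34 - 63) - 4*21*(21 - (-3 - 1*5)) = -29 - 4*21*(21 - (-3 - 5)) = -29 - 4*21*(21 - 1*(-8)) = -29 - 4*21*(21 + 8) = -29 - 4*21*29 = -29 - 1*2436 = -29 - 2436 = -2465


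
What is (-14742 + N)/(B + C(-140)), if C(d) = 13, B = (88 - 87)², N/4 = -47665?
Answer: -102701/7 ≈ -14672.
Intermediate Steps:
N = -190660 (N = 4*(-47665) = -190660)
B = 1 (B = 1² = 1)
(-14742 + N)/(B + C(-140)) = (-14742 - 190660)/(1 + 13) = -205402/14 = -205402*1/14 = -102701/7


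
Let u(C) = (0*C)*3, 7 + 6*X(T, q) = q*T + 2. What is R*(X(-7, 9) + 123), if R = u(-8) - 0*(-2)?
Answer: 0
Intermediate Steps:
X(T, q) = -5/6 + T*q/6 (X(T, q) = -7/6 + (q*T + 2)/6 = -7/6 + (T*q + 2)/6 = -7/6 + (2 + T*q)/6 = -7/6 + (1/3 + T*q/6) = -5/6 + T*q/6)
u(C) = 0 (u(C) = 0*3 = 0)
R = 0 (R = 0 - 0*(-2) = 0 - 1*0 = 0 + 0 = 0)
R*(X(-7, 9) + 123) = 0*((-5/6 + (1/6)*(-7)*9) + 123) = 0*((-5/6 - 21/2) + 123) = 0*(-34/3 + 123) = 0*(335/3) = 0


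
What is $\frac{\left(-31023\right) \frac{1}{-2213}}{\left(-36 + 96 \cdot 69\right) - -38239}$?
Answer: $\frac{31023}{99202151} \approx 0.00031273$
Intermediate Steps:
$\frac{\left(-31023\right) \frac{1}{-2213}}{\left(-36 + 96 \cdot 69\right) - -38239} = \frac{\left(-31023\right) \left(- \frac{1}{2213}\right)}{\left(-36 + 6624\right) + 38239} = \frac{31023}{2213 \left(6588 + 38239\right)} = \frac{31023}{2213 \cdot 44827} = \frac{31023}{2213} \cdot \frac{1}{44827} = \frac{31023}{99202151}$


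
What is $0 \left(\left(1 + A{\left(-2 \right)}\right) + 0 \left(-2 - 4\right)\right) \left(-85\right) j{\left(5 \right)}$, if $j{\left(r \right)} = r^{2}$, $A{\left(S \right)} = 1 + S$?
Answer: $0$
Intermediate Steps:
$0 \left(\left(1 + A{\left(-2 \right)}\right) + 0 \left(-2 - 4\right)\right) \left(-85\right) j{\left(5 \right)} = 0 \left(\left(1 + \left(1 - 2\right)\right) + 0 \left(-2 - 4\right)\right) \left(-85\right) 5^{2} = 0 \left(\left(1 - 1\right) + 0 \left(-6\right)\right) \left(-85\right) 25 = 0 \left(0 + 0\right) \left(-85\right) 25 = 0 \cdot 0 \left(-85\right) 25 = 0 \left(-85\right) 25 = 0 \cdot 25 = 0$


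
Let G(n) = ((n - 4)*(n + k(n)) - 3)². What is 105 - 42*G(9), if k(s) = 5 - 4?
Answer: -92673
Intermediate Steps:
k(s) = 1
G(n) = (-3 + (1 + n)*(-4 + n))² (G(n) = ((n - 4)*(n + 1) - 3)² = ((-4 + n)*(1 + n) - 3)² = ((1 + n)*(-4 + n) - 3)² = (-3 + (1 + n)*(-4 + n))²)
105 - 42*G(9) = 105 - 42*(-7 + 9² - 3*9)² = 105 - 42*(-7 + 81 - 27)² = 105 - 42*47² = 105 - 42*2209 = 105 - 92778 = -92673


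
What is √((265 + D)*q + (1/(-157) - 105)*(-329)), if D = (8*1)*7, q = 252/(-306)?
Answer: 28*√311498990/2669 ≈ 185.16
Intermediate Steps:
q = -14/17 (q = 252*(-1/306) = -14/17 ≈ -0.82353)
D = 56 (D = 8*7 = 56)
√((265 + D)*q + (1/(-157) - 105)*(-329)) = √((265 + 56)*(-14/17) + (1/(-157) - 105)*(-329)) = √(321*(-14/17) + (-1/157 - 105)*(-329)) = √(-4494/17 - 16486/157*(-329)) = √(-4494/17 + 5423894/157) = √(91500640/2669) = 28*√311498990/2669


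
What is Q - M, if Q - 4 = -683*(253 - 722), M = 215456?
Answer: 104875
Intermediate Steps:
Q = 320331 (Q = 4 - 683*(253 - 722) = 4 - 683*(-469) = 4 + 320327 = 320331)
Q - M = 320331 - 1*215456 = 320331 - 215456 = 104875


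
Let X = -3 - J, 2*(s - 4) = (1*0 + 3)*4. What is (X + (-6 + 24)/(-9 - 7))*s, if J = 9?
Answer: -525/4 ≈ -131.25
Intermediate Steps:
s = 10 (s = 4 + ((1*0 + 3)*4)/2 = 4 + ((0 + 3)*4)/2 = 4 + (3*4)/2 = 4 + (½)*12 = 4 + 6 = 10)
X = -12 (X = -3 - 1*9 = -3 - 9 = -12)
(X + (-6 + 24)/(-9 - 7))*s = (-12 + (-6 + 24)/(-9 - 7))*10 = (-12 + 18/(-16))*10 = (-12 + 18*(-1/16))*10 = (-12 - 9/8)*10 = -105/8*10 = -525/4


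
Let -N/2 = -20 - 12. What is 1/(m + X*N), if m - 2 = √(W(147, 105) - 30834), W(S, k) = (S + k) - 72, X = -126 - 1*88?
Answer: -6847/93778145 - 3*I*√3406/187556290 ≈ -7.3013e-5 - 9.3349e-7*I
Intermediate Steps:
X = -214 (X = -126 - 88 = -214)
N = 64 (N = -2*(-20 - 12) = -2*(-32) = 64)
W(S, k) = -72 + S + k
m = 2 + 3*I*√3406 (m = 2 + √((-72 + 147 + 105) - 30834) = 2 + √(180 - 30834) = 2 + √(-30654) = 2 + 3*I*√3406 ≈ 2.0 + 175.08*I)
1/(m + X*N) = 1/((2 + 3*I*√3406) - 214*64) = 1/((2 + 3*I*√3406) - 13696) = 1/(-13694 + 3*I*√3406)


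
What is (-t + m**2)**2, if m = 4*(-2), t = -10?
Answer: 5476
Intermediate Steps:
m = -8
(-t + m**2)**2 = (-1*(-10) + (-8)**2)**2 = (10 + 64)**2 = 74**2 = 5476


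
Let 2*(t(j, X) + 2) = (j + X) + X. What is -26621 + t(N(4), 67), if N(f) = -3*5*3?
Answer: -53157/2 ≈ -26579.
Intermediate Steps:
N(f) = -45 (N(f) = -15*3 = -45)
t(j, X) = -2 + X + j/2 (t(j, X) = -2 + ((j + X) + X)/2 = -2 + ((X + j) + X)/2 = -2 + (j + 2*X)/2 = -2 + (X + j/2) = -2 + X + j/2)
-26621 + t(N(4), 67) = -26621 + (-2 + 67 + (½)*(-45)) = -26621 + (-2 + 67 - 45/2) = -26621 + 85/2 = -53157/2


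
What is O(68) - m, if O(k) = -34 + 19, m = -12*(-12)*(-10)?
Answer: 1425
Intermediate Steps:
m = -1440 (m = 144*(-10) = -1440)
O(k) = -15
O(68) - m = -15 - 1*(-1440) = -15 + 1440 = 1425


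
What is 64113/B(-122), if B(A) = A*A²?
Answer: -64113/1815848 ≈ -0.035307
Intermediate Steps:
B(A) = A³
64113/B(-122) = 64113/((-122)³) = 64113/(-1815848) = 64113*(-1/1815848) = -64113/1815848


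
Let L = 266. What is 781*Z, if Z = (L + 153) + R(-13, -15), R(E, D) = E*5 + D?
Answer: 264759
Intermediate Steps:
R(E, D) = D + 5*E (R(E, D) = 5*E + D = D + 5*E)
Z = 339 (Z = (266 + 153) + (-15 + 5*(-13)) = 419 + (-15 - 65) = 419 - 80 = 339)
781*Z = 781*339 = 264759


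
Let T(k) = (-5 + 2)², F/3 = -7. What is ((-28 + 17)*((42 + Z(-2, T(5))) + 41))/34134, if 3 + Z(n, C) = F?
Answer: -649/34134 ≈ -0.019013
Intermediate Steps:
F = -21 (F = 3*(-7) = -21)
T(k) = 9 (T(k) = (-3)² = 9)
Z(n, C) = -24 (Z(n, C) = -3 - 21 = -24)
((-28 + 17)*((42 + Z(-2, T(5))) + 41))/34134 = ((-28 + 17)*((42 - 24) + 41))/34134 = -11*(18 + 41)*(1/34134) = -11*59*(1/34134) = -649*1/34134 = -649/34134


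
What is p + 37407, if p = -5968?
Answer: 31439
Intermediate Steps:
p + 37407 = -5968 + 37407 = 31439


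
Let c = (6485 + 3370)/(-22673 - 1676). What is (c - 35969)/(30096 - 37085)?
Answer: 875819036/170175161 ≈ 5.1466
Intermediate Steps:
c = -9855/24349 (c = 9855/(-24349) = 9855*(-1/24349) = -9855/24349 ≈ -0.40474)
(c - 35969)/(30096 - 37085) = (-9855/24349 - 35969)/(30096 - 37085) = -875819036/24349/(-6989) = -875819036/24349*(-1/6989) = 875819036/170175161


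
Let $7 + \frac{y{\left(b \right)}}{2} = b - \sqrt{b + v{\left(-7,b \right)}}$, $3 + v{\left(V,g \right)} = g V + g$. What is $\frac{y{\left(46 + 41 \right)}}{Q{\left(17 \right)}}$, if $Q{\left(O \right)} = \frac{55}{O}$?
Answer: $\frac{544}{11} - \frac{34 i \sqrt{438}}{55} \approx 49.455 - 12.938 i$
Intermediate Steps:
$v{\left(V,g \right)} = -3 + g + V g$ ($v{\left(V,g \right)} = -3 + \left(g V + g\right) = -3 + \left(V g + g\right) = -3 + \left(g + V g\right) = -3 + g + V g$)
$y{\left(b \right)} = -14 - 2 \sqrt{-3 - 5 b} + 2 b$ ($y{\left(b \right)} = -14 + 2 \left(b - \sqrt{b - \left(3 + 6 b\right)}\right) = -14 + 2 \left(b - \sqrt{-3 - 5 b}\right) = -14 + \left(- 2 \sqrt{-3 - 5 b} + 2 b\right) = -14 - 2 \sqrt{-3 - 5 b} + 2 b$)
$\frac{y{\left(46 + 41 \right)}}{Q{\left(17 \right)}} = \frac{-14 - 2 \sqrt{-3 - 5 \left(46 + 41\right)} + 2 \left(46 + 41\right)}{55 \cdot \frac{1}{17}} = \frac{-14 - 2 \sqrt{-3 - 435} + 2 \cdot 87}{55 \cdot \frac{1}{17}} = \frac{-14 - 2 \sqrt{-3 - 435} + 174}{\frac{55}{17}} = \left(-14 - 2 \sqrt{-438} + 174\right) \frac{17}{55} = \left(-14 - 2 i \sqrt{438} + 174\right) \frac{17}{55} = \left(160 - 2 i \sqrt{438}\right) \frac{17}{55} = \frac{544}{11} - \frac{34 i \sqrt{438}}{55}$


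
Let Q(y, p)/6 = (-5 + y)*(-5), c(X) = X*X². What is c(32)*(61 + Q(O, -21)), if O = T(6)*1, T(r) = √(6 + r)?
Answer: 6914048 - 1966080*√3 ≈ 3.5087e+6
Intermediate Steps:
c(X) = X³
O = 2*√3 (O = √(6 + 6)*1 = √12*1 = (2*√3)*1 = 2*√3 ≈ 3.4641)
Q(y, p) = 150 - 30*y (Q(y, p) = 6*((-5 + y)*(-5)) = 6*(25 - 5*y) = 150 - 30*y)
c(32)*(61 + Q(O, -21)) = 32³*(61 + (150 - 60*√3)) = 32768*(61 + (150 - 60*√3)) = 32768*(211 - 60*√3) = 6914048 - 1966080*√3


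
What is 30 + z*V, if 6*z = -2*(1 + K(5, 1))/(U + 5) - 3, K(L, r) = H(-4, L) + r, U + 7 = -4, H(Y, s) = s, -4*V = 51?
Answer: 377/12 ≈ 31.417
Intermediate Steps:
V = -51/4 (V = -¼*51 = -51/4 ≈ -12.750)
U = -11 (U = -7 - 4 = -11)
K(L, r) = L + r
z = -⅑ (z = (-2*(1 + (5 + 1))/(-11 + 5) - 3)/6 = (-2*(1 + 6)/(-6) - 3)/6 = (-14*(-1)/6 - 3)/6 = (-2*(-7/6) - 3)/6 = (7/3 - 3)/6 = (⅙)*(-⅔) = -⅑ ≈ -0.11111)
30 + z*V = 30 - ⅑*(-51/4) = 30 + 17/12 = 377/12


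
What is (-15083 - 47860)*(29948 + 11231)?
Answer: -2591929797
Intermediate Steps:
(-15083 - 47860)*(29948 + 11231) = -62943*41179 = -2591929797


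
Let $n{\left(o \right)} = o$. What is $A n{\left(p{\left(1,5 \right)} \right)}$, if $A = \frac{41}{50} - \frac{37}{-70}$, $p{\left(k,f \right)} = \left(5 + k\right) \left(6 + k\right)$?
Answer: $\frac{1416}{25} \approx 56.64$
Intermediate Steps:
$A = \frac{236}{175}$ ($A = 41 \cdot \frac{1}{50} - - \frac{37}{70} = \frac{41}{50} + \frac{37}{70} = \frac{236}{175} \approx 1.3486$)
$A n{\left(p{\left(1,5 \right)} \right)} = \frac{236 \left(30 + 1^{2} + 11 \cdot 1\right)}{175} = \frac{236 \left(30 + 1 + 11\right)}{175} = \frac{236}{175} \cdot 42 = \frac{1416}{25}$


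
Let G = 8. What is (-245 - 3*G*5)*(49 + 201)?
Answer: -91250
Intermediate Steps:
(-245 - 3*G*5)*(49 + 201) = (-245 - 3*8*5)*(49 + 201) = (-245 - 24*5)*250 = (-245 - 120)*250 = -365*250 = -91250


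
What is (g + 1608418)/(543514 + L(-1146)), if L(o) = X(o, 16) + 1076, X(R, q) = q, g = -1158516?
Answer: 224951/272303 ≈ 0.82611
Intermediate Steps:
L(o) = 1092 (L(o) = 16 + 1076 = 1092)
(g + 1608418)/(543514 + L(-1146)) = (-1158516 + 1608418)/(543514 + 1092) = 449902/544606 = 449902*(1/544606) = 224951/272303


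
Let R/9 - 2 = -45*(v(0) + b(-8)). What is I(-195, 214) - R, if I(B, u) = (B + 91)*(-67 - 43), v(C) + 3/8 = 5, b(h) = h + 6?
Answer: 99881/8 ≈ 12485.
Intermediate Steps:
b(h) = 6 + h
v(C) = 37/8 (v(C) = -3/8 + 5 = 37/8)
R = -8361/8 (R = 18 + 9*(-45*(37/8 + (6 - 8))) = 18 + 9*(-45*(37/8 - 2)) = 18 + 9*(-45*21/8) = 18 + 9*(-945/8) = 18 - 8505/8 = -8361/8 ≈ -1045.1)
I(B, u) = -10010 - 110*B (I(B, u) = (91 + B)*(-110) = -10010 - 110*B)
I(-195, 214) - R = (-10010 - 110*(-195)) - 1*(-8361/8) = (-10010 + 21450) + 8361/8 = 11440 + 8361/8 = 99881/8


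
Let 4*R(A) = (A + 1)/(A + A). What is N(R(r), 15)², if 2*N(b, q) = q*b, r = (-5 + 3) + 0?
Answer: 225/1024 ≈ 0.21973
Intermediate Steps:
r = -2 (r = -2 + 0 = -2)
R(A) = (1 + A)/(8*A) (R(A) = ((A + 1)/(A + A))/4 = ((1 + A)/((2*A)))/4 = ((1 + A)*(1/(2*A)))/4 = ((1 + A)/(2*A))/4 = (1 + A)/(8*A))
N(b, q) = b*q/2 (N(b, q) = (q*b)/2 = (b*q)/2 = b*q/2)
N(R(r), 15)² = ((½)*((⅛)*(1 - 2)/(-2))*15)² = ((½)*((⅛)*(-½)*(-1))*15)² = ((½)*(1/16)*15)² = (15/32)² = 225/1024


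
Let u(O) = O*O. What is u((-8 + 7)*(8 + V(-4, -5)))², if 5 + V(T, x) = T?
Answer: 1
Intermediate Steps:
V(T, x) = -5 + T
u(O) = O²
u((-8 + 7)*(8 + V(-4, -5)))² = (((-8 + 7)*(8 + (-5 - 4)))²)² = ((-(8 - 9))²)² = ((-1*(-1))²)² = (1²)² = 1² = 1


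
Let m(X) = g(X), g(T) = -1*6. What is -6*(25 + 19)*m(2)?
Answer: 1584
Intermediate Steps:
g(T) = -6
m(X) = -6
-6*(25 + 19)*m(2) = -6*(25 + 19)*(-6) = -264*(-6) = -6*(-264) = 1584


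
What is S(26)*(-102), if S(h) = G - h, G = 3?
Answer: 2346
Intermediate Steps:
S(h) = 3 - h
S(26)*(-102) = (3 - 1*26)*(-102) = (3 - 26)*(-102) = -23*(-102) = 2346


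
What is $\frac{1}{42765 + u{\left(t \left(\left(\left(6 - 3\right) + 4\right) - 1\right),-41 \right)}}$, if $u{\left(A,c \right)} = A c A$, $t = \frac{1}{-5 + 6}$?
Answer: $\frac{1}{41289} \approx 2.422 \cdot 10^{-5}$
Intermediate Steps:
$t = 1$ ($t = 1^{-1} = 1$)
$u{\left(A,c \right)} = c A^{2}$
$\frac{1}{42765 + u{\left(t \left(\left(\left(6 - 3\right) + 4\right) - 1\right),-41 \right)}} = \frac{1}{42765 - 41 \left(1 \left(\left(\left(6 - 3\right) + 4\right) - 1\right)\right)^{2}} = \frac{1}{42765 - 41 \left(1 \left(\left(3 + 4\right) - 1\right)\right)^{2}} = \frac{1}{42765 - 41 \left(1 \left(7 - 1\right)\right)^{2}} = \frac{1}{42765 - 41 \left(1 \cdot 6\right)^{2}} = \frac{1}{42765 - 41 \cdot 6^{2}} = \frac{1}{42765 - 1476} = \frac{1}{41289}$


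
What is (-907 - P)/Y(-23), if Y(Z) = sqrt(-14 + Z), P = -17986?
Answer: -17079*I*sqrt(37)/37 ≈ -2807.8*I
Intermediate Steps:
(-907 - P)/Y(-23) = (-907 - 1*(-17986))/(sqrt(-14 - 23)) = (-907 + 17986)/(sqrt(-37)) = 17079/((I*sqrt(37))) = 17079*(-I*sqrt(37)/37) = -17079*I*sqrt(37)/37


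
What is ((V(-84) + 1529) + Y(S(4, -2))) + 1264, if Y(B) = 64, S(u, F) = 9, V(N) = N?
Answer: 2773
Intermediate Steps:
((V(-84) + 1529) + Y(S(4, -2))) + 1264 = ((-84 + 1529) + 64) + 1264 = (1445 + 64) + 1264 = 1509 + 1264 = 2773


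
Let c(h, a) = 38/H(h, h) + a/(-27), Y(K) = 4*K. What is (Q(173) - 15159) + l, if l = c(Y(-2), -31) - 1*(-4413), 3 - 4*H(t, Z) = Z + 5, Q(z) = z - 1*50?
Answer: -286106/27 ≈ -10597.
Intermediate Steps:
Q(z) = -50 + z (Q(z) = z - 50 = -50 + z)
H(t, Z) = -1/2 - Z/4 (H(t, Z) = 3/4 - (Z + 5)/4 = 3/4 - (5 + Z)/4 = 3/4 + (-5/4 - Z/4) = -1/2 - Z/4)
c(h, a) = 38/(-1/2 - h/4) - a/27 (c(h, a) = 38/(-1/2 - h/4) + a/(-27) = 38/(-1/2 - h/4) + a*(-1/27) = 38/(-1/2 - h/4) - a/27)
l = 119866/27 (l = (-4104 - 1*(-31)*(2 + 4*(-2)))/(27*(2 + 4*(-2))) - 1*(-4413) = (-4104 - 1*(-31)*(2 - 8))/(27*(2 - 8)) + 4413 = (1/27)*(-4104 - 1*(-31)*(-6))/(-6) + 4413 = (1/27)*(-1/6)*(-4104 - 186) + 4413 = (1/27)*(-1/6)*(-4290) + 4413 = 715/27 + 4413 = 119866/27 ≈ 4439.5)
(Q(173) - 15159) + l = ((-50 + 173) - 15159) + 119866/27 = (123 - 15159) + 119866/27 = -15036 + 119866/27 = -286106/27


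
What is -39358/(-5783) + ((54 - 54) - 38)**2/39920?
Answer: 394880503/57714340 ≈ 6.8420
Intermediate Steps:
-39358/(-5783) + ((54 - 54) - 38)**2/39920 = -39358*(-1/5783) + (0 - 38)**2*(1/39920) = 39358/5783 + (-38)**2*(1/39920) = 39358/5783 + 1444*(1/39920) = 39358/5783 + 361/9980 = 394880503/57714340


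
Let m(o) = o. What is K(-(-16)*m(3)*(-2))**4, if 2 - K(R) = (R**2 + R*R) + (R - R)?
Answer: 115372244292010000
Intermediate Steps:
K(R) = 2 - 2*R**2 (K(R) = 2 - ((R**2 + R*R) + (R - R)) = 2 - ((R**2 + R**2) + 0) = 2 - (2*R**2 + 0) = 2 - 2*R**2)
K(-(-16)*m(3)*(-2))**4 = (2 - 2*(-(-16)*3*(-2))**2)**4 = (2 - 2*(-4*(-12)*(-2))**2)**4 = (2 - 2*(48*(-2))**2)**4 = (2 - 2*(-96)**2)**4 = (2 - 2*9216)**4 = (2 - 18432)**4 = (-18430)**4 = 115372244292010000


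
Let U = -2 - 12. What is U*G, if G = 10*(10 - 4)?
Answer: -840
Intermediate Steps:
G = 60 (G = 10*6 = 60)
U = -14
U*G = -14*60 = -840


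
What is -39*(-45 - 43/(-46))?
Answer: 79053/46 ≈ 1718.5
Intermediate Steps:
-39*(-45 - 43/(-46)) = -39*(-45 - 43*(-1/46)) = -39*(-45 + 43/46) = -39*(-2027/46) = 79053/46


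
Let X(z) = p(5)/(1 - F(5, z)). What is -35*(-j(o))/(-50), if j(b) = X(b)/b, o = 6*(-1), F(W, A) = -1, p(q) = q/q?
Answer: 7/120 ≈ 0.058333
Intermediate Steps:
p(q) = 1
o = -6
X(z) = ½ (X(z) = 1/(1 - 1*(-1)) = 1/(1 + 1) = 1/2 = 1*(½) = ½)
j(b) = 1/(2*b)
-35*(-j(o))/(-50) = -35*(-1/(2*(-6)))/(-50) = -35*(-(-1)/(2*6))*(-1)/50 = -35*(-1*(-1/12))*(-1)/50 = -35*(-1)/(12*50) = -35*(-1/600) = 7/120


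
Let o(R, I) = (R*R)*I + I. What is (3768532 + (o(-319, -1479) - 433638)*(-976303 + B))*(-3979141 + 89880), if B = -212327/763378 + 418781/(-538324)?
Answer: -29440751179030455739662990667427/51368087309 ≈ -5.7313e+20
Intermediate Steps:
B = -216994461083/205472349236 (B = -212327*1/763378 + 418781*(-1/538324) = -212327/763378 - 418781/538324 = -216994461083/205472349236 ≈ -1.0561)
o(R, I) = I + I*R² (o(R, I) = R²*I + I = I*R² + I = I + I*R²)
(3768532 + (o(-319, -1479) - 433638)*(-976303 + B))*(-3979141 + 89880) = (3768532 + (-1479*(1 + (-319)²) - 433638)*(-976303 - 216994461083/205472349236))*(-3979141 + 89880) = (3768532 + (-1479*(1 + 101761) - 433638)*(-200603487970615591/205472349236))*(-3889261) = (3768532 + (-1479*101762 - 433638)*(-200603487970615591/205472349236))*(-3889261) = (3768532 + (-150505998 - 433638)*(-200603487970615591/205472349236))*(-3889261) = (3768532 - 150939636*(-200603487970615591/205472349236))*(-3889261) = (3768532 + 7569754363653774000366219/51368087309)*(-3889261) = (7569754557236054803126607/51368087309)*(-3889261) = -29440751179030455739662990667427/51368087309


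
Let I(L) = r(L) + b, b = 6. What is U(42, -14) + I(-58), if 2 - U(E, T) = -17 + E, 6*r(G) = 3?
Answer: -33/2 ≈ -16.500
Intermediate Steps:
r(G) = ½ (r(G) = (⅙)*3 = ½)
U(E, T) = 19 - E (U(E, T) = 2 - (-17 + E) = 2 + (17 - E) = 19 - E)
I(L) = 13/2 (I(L) = ½ + 6 = 13/2)
U(42, -14) + I(-58) = (19 - 1*42) + 13/2 = (19 - 42) + 13/2 = -23 + 13/2 = -33/2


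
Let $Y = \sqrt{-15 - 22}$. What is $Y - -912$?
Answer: $912 + i \sqrt{37} \approx 912.0 + 6.0828 i$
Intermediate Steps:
$Y = i \sqrt{37}$ ($Y = \sqrt{-37} = i \sqrt{37} \approx 6.0828 i$)
$Y - -912 = i \sqrt{37} - -912 = i \sqrt{37} + 912 = 912 + i \sqrt{37}$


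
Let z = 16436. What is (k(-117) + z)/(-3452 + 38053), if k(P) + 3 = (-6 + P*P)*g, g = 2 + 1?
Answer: 57482/34601 ≈ 1.6613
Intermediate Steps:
g = 3
k(P) = -21 + 3*P² (k(P) = -3 + (-6 + P*P)*3 = -3 + (-6 + P²)*3 = -3 + (-18 + 3*P²) = -21 + 3*P²)
(k(-117) + z)/(-3452 + 38053) = ((-21 + 3*(-117)²) + 16436)/(-3452 + 38053) = ((-21 + 3*13689) + 16436)/34601 = ((-21 + 41067) + 16436)*(1/34601) = (41046 + 16436)*(1/34601) = 57482*(1/34601) = 57482/34601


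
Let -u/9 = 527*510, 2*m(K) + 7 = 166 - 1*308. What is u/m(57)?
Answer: 4837860/149 ≈ 32469.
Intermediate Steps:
m(K) = -149/2 (m(K) = -7/2 + (166 - 1*308)/2 = -7/2 + (166 - 308)/2 = -7/2 + (½)*(-142) = -7/2 - 71 = -149/2)
u = -2418930 (u = -4743*510 = -9*268770 = -2418930)
u/m(57) = -2418930/(-149/2) = -2418930*(-2/149) = 4837860/149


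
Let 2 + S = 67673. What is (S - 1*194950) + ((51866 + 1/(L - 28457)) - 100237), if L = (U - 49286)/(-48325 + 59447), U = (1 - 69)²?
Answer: -27800425515761/158271708 ≈ -1.7565e+5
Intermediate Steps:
S = 67671 (S = -2 + 67673 = 67671)
U = 4624 (U = (-68)² = 4624)
L = -22331/5561 (L = (4624 - 49286)/(-48325 + 59447) = -44662/11122 = -44662*1/11122 = -22331/5561 ≈ -4.0156)
(S - 1*194950) + ((51866 + 1/(L - 28457)) - 100237) = (67671 - 1*194950) + ((51866 + 1/(-22331/5561 - 28457)) - 100237) = (67671 - 194950) + ((51866 + 1/(-158271708/5561)) - 100237) = -127279 + ((51866 - 5561/158271708) - 100237) = -127279 + (8208920401567/158271708 - 100237) = -127279 - 7655760793229/158271708 = -27800425515761/158271708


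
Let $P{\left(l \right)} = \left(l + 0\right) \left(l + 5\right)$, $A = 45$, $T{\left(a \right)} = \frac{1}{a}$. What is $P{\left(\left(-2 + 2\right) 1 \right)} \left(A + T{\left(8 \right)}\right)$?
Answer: $0$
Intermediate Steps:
$P{\left(l \right)} = l \left(5 + l\right)$
$P{\left(\left(-2 + 2\right) 1 \right)} \left(A + T{\left(8 \right)}\right) = \left(-2 + 2\right) 1 \left(5 + \left(-2 + 2\right) 1\right) \left(45 + \frac{1}{8}\right) = 0 \cdot 1 \left(5 + 0 \cdot 1\right) \left(45 + \frac{1}{8}\right) = 0 \left(5 + 0\right) \frac{361}{8} = 0 \cdot 5 \cdot \frac{361}{8} = 0 \cdot \frac{361}{8} = 0$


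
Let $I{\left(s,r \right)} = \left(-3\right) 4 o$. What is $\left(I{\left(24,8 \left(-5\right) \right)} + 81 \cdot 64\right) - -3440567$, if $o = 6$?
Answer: $3445679$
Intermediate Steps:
$I{\left(s,r \right)} = -72$ ($I{\left(s,r \right)} = \left(-3\right) 4 \cdot 6 = \left(-12\right) 6 = -72$)
$\left(I{\left(24,8 \left(-5\right) \right)} + 81 \cdot 64\right) - -3440567 = \left(-72 + 81 \cdot 64\right) - -3440567 = \left(-72 + 5184\right) + 3440567 = 5112 + 3440567 = 3445679$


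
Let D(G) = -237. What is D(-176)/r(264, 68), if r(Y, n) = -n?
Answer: 237/68 ≈ 3.4853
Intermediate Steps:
D(-176)/r(264, 68) = -237/((-1*68)) = -237/(-68) = -237*(-1/68) = 237/68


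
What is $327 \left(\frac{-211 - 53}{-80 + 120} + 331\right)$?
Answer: $\frac{530394}{5} \approx 1.0608 \cdot 10^{5}$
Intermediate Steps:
$327 \left(\frac{-211 - 53}{-80 + 120} + 331\right) = 327 \left(- \frac{264}{40} + 331\right) = 327 \left(\left(-264\right) \frac{1}{40} + 331\right) = 327 \left(- \frac{33}{5} + 331\right) = 327 \cdot \frac{1622}{5} = \frac{530394}{5}$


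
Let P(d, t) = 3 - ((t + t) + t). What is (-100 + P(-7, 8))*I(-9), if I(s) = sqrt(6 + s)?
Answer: -121*I*sqrt(3) ≈ -209.58*I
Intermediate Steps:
P(d, t) = 3 - 3*t (P(d, t) = 3 - (2*t + t) = 3 - 3*t)
(-100 + P(-7, 8))*I(-9) = (-100 + (3 - 3*8))*sqrt(6 - 9) = (-100 + (3 - 24))*sqrt(-3) = (-100 - 21)*(I*sqrt(3)) = -121*I*sqrt(3)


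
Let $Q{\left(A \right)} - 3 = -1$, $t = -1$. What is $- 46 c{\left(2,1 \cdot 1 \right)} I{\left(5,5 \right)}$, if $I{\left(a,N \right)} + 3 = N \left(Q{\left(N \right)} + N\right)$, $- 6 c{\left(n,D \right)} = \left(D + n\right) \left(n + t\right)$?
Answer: $736$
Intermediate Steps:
$Q{\left(A \right)} = 2$ ($Q{\left(A \right)} = 3 - 1 = 2$)
$c{\left(n,D \right)} = - \frac{\left(-1 + n\right) \left(D + n\right)}{6}$ ($c{\left(n,D \right)} = - \frac{\left(D + n\right) \left(n - 1\right)}{6} = - \frac{\left(D + n\right) \left(-1 + n\right)}{6} = - \frac{\left(-1 + n\right) \left(D + n\right)}{6}$)
$I{\left(a,N \right)} = -3 + N \left(2 + N\right)$
$- 46 c{\left(2,1 \cdot 1 \right)} I{\left(5,5 \right)} = - 46 \left(- \frac{2^{2}}{6} + \frac{1 \cdot 1}{6} + \frac{1}{6} \cdot 2 - \frac{1}{6} \cdot 1 \cdot 1 \cdot 2\right) \left(-3 + 5^{2} + 2 \cdot 5\right) = - 46 \left(\left(- \frac{1}{6}\right) 4 + \frac{1}{6} \cdot 1 + \frac{1}{3} - \frac{1}{6} \cdot 2\right) \left(-3 + 25 + 10\right) = - 46 \left(- \frac{2}{3} + \frac{1}{6} + \frac{1}{3} - \frac{1}{3}\right) 32 = \left(-46\right) \left(- \frac{1}{2}\right) 32 = 23 \cdot 32 = 736$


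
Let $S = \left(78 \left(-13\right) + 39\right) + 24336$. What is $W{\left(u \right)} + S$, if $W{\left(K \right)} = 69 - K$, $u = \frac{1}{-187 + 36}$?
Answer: $\frac{3537931}{151} \approx 23430.0$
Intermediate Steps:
$S = 23361$ ($S = \left(-1014 + 39\right) + 24336 = -975 + 24336 = 23361$)
$u = - \frac{1}{151}$ ($u = \frac{1}{-151} = - \frac{1}{151} \approx -0.0066225$)
$W{\left(u \right)} + S = \left(69 - - \frac{1}{151}\right) + 23361 = \left(69 + \frac{1}{151}\right) + 23361 = \frac{10420}{151} + 23361 = \frac{3537931}{151}$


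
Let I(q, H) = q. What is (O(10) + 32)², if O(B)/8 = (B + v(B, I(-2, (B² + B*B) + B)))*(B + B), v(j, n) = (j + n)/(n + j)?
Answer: 3211264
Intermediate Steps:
v(j, n) = 1 (v(j, n) = (j + n)/(j + n) = 1)
O(B) = 16*B*(1 + B) (O(B) = 8*((B + 1)*(B + B)) = 8*((1 + B)*(2*B)) = 8*(2*B*(1 + B)) = 16*B*(1 + B))
(O(10) + 32)² = (16*10*(1 + 10) + 32)² = (16*10*11 + 32)² = (1760 + 32)² = 1792² = 3211264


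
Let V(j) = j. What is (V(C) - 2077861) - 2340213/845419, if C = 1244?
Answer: -1755613807736/845419 ≈ -2.0766e+6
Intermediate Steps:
(V(C) - 2077861) - 2340213/845419 = (1244 - 2077861) - 2340213/845419 = -2076617 - 2340213*1/845419 = -2076617 - 2340213/845419 = -1755613807736/845419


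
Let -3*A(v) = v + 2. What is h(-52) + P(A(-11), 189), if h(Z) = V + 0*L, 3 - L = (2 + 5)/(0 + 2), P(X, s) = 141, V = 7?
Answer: 148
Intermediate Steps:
A(v) = -⅔ - v/3 (A(v) = -(v + 2)/3 = -(2 + v)/3 = -⅔ - v/3)
L = -½ (L = 3 - (2 + 5)/(0 + 2) = 3 - 7/2 = -½ ≈ -0.50000)
h(Z) = 7 (h(Z) = 7 + 0*(-½) = 7 + 0 = 7)
h(-52) + P(A(-11), 189) = 7 + 141 = 148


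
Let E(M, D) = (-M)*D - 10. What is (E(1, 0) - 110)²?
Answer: 14400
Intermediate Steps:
E(M, D) = -10 - D*M (E(M, D) = -D*M - 10 = -10 - D*M)
(E(1, 0) - 110)² = ((-10 - 1*0*1) - 110)² = ((-10 + 0) - 110)² = (-10 - 110)² = (-120)² = 14400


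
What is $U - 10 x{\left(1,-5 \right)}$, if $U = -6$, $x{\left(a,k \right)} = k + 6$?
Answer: $-16$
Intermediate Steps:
$x{\left(a,k \right)} = 6 + k$
$U - 10 x{\left(1,-5 \right)} = -6 - 10 \left(6 - 5\right) = -6 - 10 = -16$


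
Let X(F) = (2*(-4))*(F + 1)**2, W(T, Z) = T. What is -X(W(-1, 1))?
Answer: 0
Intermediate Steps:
X(F) = -8*(1 + F)**2
-X(W(-1, 1)) = -(-8)*(1 - 1)**2 = -(-8)*0**2 = -(-8)*0 = -1*0 = 0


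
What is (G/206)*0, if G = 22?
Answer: 0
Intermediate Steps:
(G/206)*0 = (22/206)*0 = (22*(1/206))*0 = (11/103)*0 = 0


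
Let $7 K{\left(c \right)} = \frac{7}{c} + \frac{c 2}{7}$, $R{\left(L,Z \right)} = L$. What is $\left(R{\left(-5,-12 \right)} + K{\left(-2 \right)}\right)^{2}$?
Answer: $\frac{299209}{9604} \approx 31.155$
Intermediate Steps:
$K{\left(c \right)} = \frac{1}{c} + \frac{2 c}{49}$ ($K{\left(c \right)} = \frac{\frac{7}{c} + \frac{c 2}{7}}{7} = \frac{\frac{7}{c} + 2 c \frac{1}{7}}{7} = \frac{\frac{7}{c} + \frac{2 c}{7}}{7} = \frac{1}{c} + \frac{2 c}{49}$)
$\left(R{\left(-5,-12 \right)} + K{\left(-2 \right)}\right)^{2} = \left(-5 + \left(\frac{1}{-2} + \frac{2}{49} \left(-2\right)\right)\right)^{2} = \left(-5 - \frac{57}{98}\right)^{2} = \left(- \frac{547}{98}\right)^{2} = \frac{299209}{9604}$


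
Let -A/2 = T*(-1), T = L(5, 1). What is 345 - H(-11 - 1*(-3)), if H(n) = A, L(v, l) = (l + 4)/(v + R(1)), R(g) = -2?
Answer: 1025/3 ≈ 341.67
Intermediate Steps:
L(v, l) = (4 + l)/(-2 + v) (L(v, l) = (l + 4)/(v - 2) = (4 + l)/(-2 + v))
T = 5/3 (T = (4 + 1)/(-2 + 5) = 5/3 ≈ 1.6667)
A = 10/3 (A = -10*(-1)/3 = -2*(-5/3) = 10/3 ≈ 3.3333)
H(n) = 10/3
345 - H(-11 - 1*(-3)) = 345 - 1*10/3 = 345 - 10/3 = 1025/3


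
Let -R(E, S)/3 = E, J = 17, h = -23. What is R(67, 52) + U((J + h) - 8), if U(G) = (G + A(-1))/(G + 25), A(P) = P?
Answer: -2226/11 ≈ -202.36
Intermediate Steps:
R(E, S) = -3*E
U(G) = (-1 + G)/(25 + G) (U(G) = (G - 1)/(G + 25) = (-1 + G)/(25 + G))
R(67, 52) + U((J + h) - 8) = -3*67 + (-1 + ((17 - 23) - 8))/(25 + ((17 - 23) - 8)) = -201 + (-1 + (-6 - 8))/(25 + (-6 - 8)) = -201 + (-1 - 14)/(25 - 14) = -201 - 15/11 = -2226/11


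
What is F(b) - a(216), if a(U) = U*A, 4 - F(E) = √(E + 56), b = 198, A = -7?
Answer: 1516 - √254 ≈ 1500.1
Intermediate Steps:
F(E) = 4 - √(56 + E) (F(E) = 4 - √(E + 56) = 4 - √(56 + E))
a(U) = -7*U (a(U) = U*(-7) = -7*U)
F(b) - a(216) = (4 - √(56 + 198)) - (-7)*216 = (4 - √254) - 1*(-1512) = (4 - √254) + 1512 = 1516 - √254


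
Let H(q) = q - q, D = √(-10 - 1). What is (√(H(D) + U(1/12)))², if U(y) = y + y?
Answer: ⅙ ≈ 0.16667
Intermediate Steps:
U(y) = 2*y
D = I*√11 (D = √(-11) = I*√11 ≈ 3.3166*I)
H(q) = 0
(√(H(D) + U(1/12)))² = (√(0 + 2/12))² = (√(0 + 2*(1/12)))² = (√(0 + ⅙))² = (√(⅙))² = (√6/6)² = ⅙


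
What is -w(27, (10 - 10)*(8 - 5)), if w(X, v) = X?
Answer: -27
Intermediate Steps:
-w(27, (10 - 10)*(8 - 5)) = -1*27 = -27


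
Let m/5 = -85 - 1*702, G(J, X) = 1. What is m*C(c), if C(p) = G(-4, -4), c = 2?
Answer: -3935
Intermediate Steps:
C(p) = 1
m = -3935 (m = 5*(-85 - 1*702) = 5*(-85 - 702) = 5*(-787) = -3935)
m*C(c) = -3935*1 = -3935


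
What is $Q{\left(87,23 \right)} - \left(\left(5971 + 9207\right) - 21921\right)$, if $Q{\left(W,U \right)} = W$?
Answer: $6830$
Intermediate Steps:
$Q{\left(87,23 \right)} - \left(\left(5971 + 9207\right) - 21921\right) = 87 - \left(\left(5971 + 9207\right) - 21921\right) = 87 - \left(15178 - 21921\right) = 87 - -6743 = 87 + 6743 = 6830$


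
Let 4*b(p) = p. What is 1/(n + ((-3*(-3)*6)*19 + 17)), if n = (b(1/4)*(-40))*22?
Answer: 1/988 ≈ 0.0010121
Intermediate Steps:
b(p) = p/4
n = -55 (n = (((¼)/4)*(-40))*22 = (((¼)*(¼))*(-40))*22 = ((1/16)*(-40))*22 = -5/2*22 = -55)
1/(n + ((-3*(-3)*6)*19 + 17)) = 1/(-55 + ((-3*(-3)*6)*19 + 17)) = 1/(-55 + ((9*6)*19 + 17)) = 1/(-55 + (54*19 + 17)) = 1/(-55 + (1026 + 17)) = 1/(-55 + 1043) = 1/988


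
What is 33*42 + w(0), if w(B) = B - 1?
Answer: 1385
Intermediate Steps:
w(B) = -1 + B
33*42 + w(0) = 33*42 + (-1 + 0) = 1386 - 1 = 1385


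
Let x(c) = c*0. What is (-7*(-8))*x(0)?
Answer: 0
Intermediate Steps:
x(c) = 0
(-7*(-8))*x(0) = -7*(-8)*0 = 56*0 = 0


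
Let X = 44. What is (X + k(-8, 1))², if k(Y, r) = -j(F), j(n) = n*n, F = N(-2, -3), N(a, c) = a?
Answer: 1600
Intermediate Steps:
F = -2
j(n) = n²
k(Y, r) = -4 (k(Y, r) = -1*(-2)² = -1*4 = -4)
(X + k(-8, 1))² = (44 - 4)² = 40² = 1600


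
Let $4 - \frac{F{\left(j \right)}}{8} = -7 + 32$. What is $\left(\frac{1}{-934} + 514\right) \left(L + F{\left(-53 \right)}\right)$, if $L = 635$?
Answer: $\frac{480075}{2} \approx 2.4004 \cdot 10^{5}$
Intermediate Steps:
$F{\left(j \right)} = -168$ ($F{\left(j \right)} = 32 - 8 \left(-7 + 32\right) = 32 - 200 = -168$)
$\left(\frac{1}{-934} + 514\right) \left(L + F{\left(-53 \right)}\right) = \left(\frac{1}{-934} + 514\right) \left(635 - 168\right) = \left(- \frac{1}{934} + 514\right) 467 = \frac{480075}{934} \cdot 467 = \frac{480075}{2}$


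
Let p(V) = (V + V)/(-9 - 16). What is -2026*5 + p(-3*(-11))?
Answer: -253316/25 ≈ -10133.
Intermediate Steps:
p(V) = -2*V/25 (p(V) = (2*V)/(-25) = (2*V)*(-1/25) = -2*V/25)
-2026*5 + p(-3*(-11)) = -2026*5 - (-6)*(-11)/25 = -10130 - 2/25*33 = -10130 - 66/25 = -253316/25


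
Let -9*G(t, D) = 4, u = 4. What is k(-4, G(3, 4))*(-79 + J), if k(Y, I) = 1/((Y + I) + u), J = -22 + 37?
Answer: 144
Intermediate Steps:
G(t, D) = -4/9 (G(t, D) = -⅑*4 = -4/9)
J = 15
k(Y, I) = 1/(4 + I + Y) (k(Y, I) = 1/((Y + I) + 4) = 1/((I + Y) + 4) = 1/(4 + I + Y))
k(-4, G(3, 4))*(-79 + J) = (-79 + 15)/(4 - 4/9 - 4) = -64/(-4/9) = -9/4*(-64) = 144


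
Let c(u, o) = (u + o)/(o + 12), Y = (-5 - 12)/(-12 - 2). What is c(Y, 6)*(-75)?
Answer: -2525/84 ≈ -30.060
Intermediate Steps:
Y = 17/14 (Y = -17/(-14) = -17*(-1/14) = 17/14 ≈ 1.2143)
c(u, o) = (o + u)/(12 + o)
c(Y, 6)*(-75) = ((6 + 17/14)/(12 + 6))*(-75) = ((101/14)/18)*(-75) = ((1/18)*(101/14))*(-75) = (101/252)*(-75) = -2525/84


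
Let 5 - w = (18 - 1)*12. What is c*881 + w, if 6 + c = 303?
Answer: 261458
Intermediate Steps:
c = 297 (c = -6 + 303 = 297)
w = -199 (w = 5 - (18 - 1)*12 = 5 - 17*12 = 5 - 1*204 = 5 - 204 = -199)
c*881 + w = 297*881 - 199 = 261657 - 199 = 261458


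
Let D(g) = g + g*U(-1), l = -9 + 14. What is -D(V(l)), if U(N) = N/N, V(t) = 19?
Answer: -38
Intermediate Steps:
l = 5
U(N) = 1
D(g) = 2*g (D(g) = g + g*1 = g + g = 2*g)
-D(V(l)) = -2*19 = -1*38 = -38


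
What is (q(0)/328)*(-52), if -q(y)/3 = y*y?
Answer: 0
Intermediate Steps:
q(y) = -3*y**2 (q(y) = -3*y*y = -3*y**2)
(q(0)/328)*(-52) = (-3*0**2/328)*(-52) = (-3*0*(1/328))*(-52) = (0*(1/328))*(-52) = 0*(-52) = 0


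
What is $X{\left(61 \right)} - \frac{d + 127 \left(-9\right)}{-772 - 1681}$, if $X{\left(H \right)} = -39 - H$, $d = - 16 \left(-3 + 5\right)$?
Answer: $- \frac{246475}{2453} \approx -100.48$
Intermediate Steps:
$d = -32$ ($d = \left(-16\right) 2 = -32$)
$X{\left(61 \right)} - \frac{d + 127 \left(-9\right)}{-772 - 1681} = \left(-39 - 61\right) - \frac{-32 + 127 \left(-9\right)}{-772 - 1681} = \left(-39 - 61\right) - \frac{-32 - 1143}{-2453} = -100 - \left(-1175\right) \left(- \frac{1}{2453}\right) = -100 - \frac{1175}{2453} = - \frac{246475}{2453}$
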